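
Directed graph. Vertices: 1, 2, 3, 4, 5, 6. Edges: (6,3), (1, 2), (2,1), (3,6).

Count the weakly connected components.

From 1: component {1, 2}.
From 3: component {3, 6}.
From 4: component {4}.
From 5: component {5}.
That's 4 components.

4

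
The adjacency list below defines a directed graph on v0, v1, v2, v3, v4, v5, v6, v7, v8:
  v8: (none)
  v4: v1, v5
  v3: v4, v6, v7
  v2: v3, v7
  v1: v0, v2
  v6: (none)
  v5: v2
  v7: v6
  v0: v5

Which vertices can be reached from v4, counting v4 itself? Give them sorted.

Start at v4.
Its neighbours: v1, v5.
Then their neighbours: v0, v2.
Then next layer: v3, v7.
Then next layer: v6.
Nothing further is reachable.

v0, v1, v2, v3, v4, v5, v6, v7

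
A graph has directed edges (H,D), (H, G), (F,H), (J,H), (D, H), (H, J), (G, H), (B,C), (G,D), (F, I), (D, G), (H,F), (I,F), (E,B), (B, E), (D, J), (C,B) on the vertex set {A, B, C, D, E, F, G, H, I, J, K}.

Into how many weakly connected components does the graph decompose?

From A: component {A}.
From B: component {B, C, E}.
From D: component {D, F, G, H, I, J}.
From K: component {K}.
That's 4 components.

4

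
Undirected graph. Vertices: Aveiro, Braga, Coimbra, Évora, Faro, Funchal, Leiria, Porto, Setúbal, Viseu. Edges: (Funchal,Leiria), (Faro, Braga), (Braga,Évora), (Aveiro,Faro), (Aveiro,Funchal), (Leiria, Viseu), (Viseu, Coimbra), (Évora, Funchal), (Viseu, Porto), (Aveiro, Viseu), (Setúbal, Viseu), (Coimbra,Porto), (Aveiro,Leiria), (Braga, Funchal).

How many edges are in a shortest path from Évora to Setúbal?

Distance 0: Évora.
Distance 1: Braga, Funchal.
Distance 2: Aveiro, Faro, Leiria.
Distance 3: Viseu.
Distance 4: Coimbra, Porto, Setúbal — contains Setúbal.

4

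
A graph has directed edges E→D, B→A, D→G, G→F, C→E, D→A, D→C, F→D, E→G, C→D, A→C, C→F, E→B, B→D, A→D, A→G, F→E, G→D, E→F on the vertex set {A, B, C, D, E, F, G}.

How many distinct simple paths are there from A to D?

15

A→C→D
A→C→E→B→D
A→C→E→D
A→C→E→F→D
A→C→E→G→D
A→C→E→G→F→D
A→C→F→D
A→C→F→E→B→D
A→C→F→E→D
A→C→F→E→G→D
A→D
A→G→D
A→G→F→D
A→G→F→E→B→D
A→G→F→E→D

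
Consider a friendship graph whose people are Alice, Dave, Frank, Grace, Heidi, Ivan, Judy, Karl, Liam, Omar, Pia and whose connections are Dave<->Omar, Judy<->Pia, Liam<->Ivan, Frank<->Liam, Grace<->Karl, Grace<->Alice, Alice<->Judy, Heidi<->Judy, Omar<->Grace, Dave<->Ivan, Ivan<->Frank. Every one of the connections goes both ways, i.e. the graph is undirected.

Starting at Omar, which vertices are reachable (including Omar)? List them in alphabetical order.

Alice, Dave, Frank, Grace, Heidi, Ivan, Judy, Karl, Liam, Omar, Pia

Start at Omar.
Its neighbours: Dave, Grace.
Then their neighbours: Alice, Ivan, Karl.
Then next layer: Frank, Judy, Liam.
Then next layer: Heidi, Pia.
Every vertex is now reached.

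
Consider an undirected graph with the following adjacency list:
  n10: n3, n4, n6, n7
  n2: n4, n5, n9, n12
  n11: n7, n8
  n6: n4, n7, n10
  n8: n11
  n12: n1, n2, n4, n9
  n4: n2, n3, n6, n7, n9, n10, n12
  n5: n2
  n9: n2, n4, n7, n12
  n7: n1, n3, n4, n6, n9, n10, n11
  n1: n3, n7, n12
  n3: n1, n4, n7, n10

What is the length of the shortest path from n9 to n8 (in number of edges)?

Distance 0: n9.
Distance 1: n2, n4, n7, n12.
Distance 2: n1, n3, n5, n6, n10, n11.
Distance 3: n8 — contains n8.

3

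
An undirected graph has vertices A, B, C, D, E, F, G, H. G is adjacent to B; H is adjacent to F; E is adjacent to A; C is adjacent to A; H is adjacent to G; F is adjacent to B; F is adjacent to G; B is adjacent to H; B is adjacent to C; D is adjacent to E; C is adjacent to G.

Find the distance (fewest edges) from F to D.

Distance 0: F.
Distance 1: B, G, H.
Distance 2: C.
Distance 3: A.
Distance 4: E.
Distance 5: D — contains D.

5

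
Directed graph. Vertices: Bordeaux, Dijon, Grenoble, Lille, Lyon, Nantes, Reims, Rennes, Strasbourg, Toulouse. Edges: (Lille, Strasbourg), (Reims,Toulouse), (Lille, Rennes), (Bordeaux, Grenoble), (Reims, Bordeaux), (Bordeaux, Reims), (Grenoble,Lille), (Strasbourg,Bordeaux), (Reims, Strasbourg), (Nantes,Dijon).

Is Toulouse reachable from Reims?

Explore from Reims.
Distance 1: reach Bordeaux, Strasbourg, Toulouse.
Found Toulouse.

Yes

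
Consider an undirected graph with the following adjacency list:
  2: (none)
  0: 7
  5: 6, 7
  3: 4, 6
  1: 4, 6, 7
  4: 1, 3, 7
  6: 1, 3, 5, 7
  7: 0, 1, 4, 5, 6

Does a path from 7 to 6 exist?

Explore from 7.
Distance 1: reach 0, 1, 4, 5, 6.
Found 6.

Yes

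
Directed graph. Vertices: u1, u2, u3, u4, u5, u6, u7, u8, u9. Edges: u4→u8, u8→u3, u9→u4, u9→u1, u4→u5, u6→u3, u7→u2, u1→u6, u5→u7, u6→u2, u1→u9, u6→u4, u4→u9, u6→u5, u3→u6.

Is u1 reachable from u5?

Explore from u5.
Distance 1: reach u7.
Distance 2: reach u2.
The search from u5 is exhausted; no directed path reaches u1.

No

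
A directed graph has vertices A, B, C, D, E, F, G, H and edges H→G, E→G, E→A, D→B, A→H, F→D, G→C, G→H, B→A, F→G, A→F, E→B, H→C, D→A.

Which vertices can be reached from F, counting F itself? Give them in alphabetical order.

A, B, C, D, F, G, H

Start at F.
Its neighbours: D, G.
Then their neighbours: A, B, C, H.
Nothing further is reachable.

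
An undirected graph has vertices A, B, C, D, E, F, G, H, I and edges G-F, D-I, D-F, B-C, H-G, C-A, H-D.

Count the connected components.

From A: component {A, B, C}.
From D: component {D, F, G, H, I}.
From E: component {E}.
That's 3 components.

3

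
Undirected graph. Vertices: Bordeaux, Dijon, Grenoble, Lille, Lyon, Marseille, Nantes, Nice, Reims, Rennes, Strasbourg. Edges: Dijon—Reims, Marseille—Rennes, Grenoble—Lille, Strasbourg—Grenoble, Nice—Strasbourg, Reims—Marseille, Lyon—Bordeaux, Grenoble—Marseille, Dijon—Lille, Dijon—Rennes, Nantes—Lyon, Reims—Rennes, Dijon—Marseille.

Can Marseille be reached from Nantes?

No

Explore from Nantes.
Distance 1: reach Lyon.
Distance 2: reach Bordeaux.
The search is exhausted without reaching Marseille; it lies in a different component.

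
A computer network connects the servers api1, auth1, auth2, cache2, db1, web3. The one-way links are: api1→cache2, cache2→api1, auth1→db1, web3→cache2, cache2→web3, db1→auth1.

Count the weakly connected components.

From api1: component {api1, cache2, web3}.
From auth1: component {auth1, db1}.
From auth2: component {auth2}.
That's 3 components.

3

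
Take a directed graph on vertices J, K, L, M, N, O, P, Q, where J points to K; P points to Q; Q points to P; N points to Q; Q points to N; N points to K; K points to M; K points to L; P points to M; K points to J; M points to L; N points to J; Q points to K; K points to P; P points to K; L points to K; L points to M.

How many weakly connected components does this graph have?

2

From J: component {J, K, L, M, N, P, Q}.
From O: component {O}.
That's 2 components.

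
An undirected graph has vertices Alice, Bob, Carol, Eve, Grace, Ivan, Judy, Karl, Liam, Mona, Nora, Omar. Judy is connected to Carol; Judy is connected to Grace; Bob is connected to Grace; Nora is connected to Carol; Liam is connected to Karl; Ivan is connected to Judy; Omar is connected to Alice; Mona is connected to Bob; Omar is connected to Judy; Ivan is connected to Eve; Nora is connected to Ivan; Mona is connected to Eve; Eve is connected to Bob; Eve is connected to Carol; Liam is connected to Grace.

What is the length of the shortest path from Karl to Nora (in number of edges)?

Distance 0: Karl.
Distance 1: Liam.
Distance 2: Grace.
Distance 3: Bob, Judy.
Distance 4: Carol, Eve, Ivan, Mona, Omar.
Distance 5: Alice, Nora — contains Nora.

5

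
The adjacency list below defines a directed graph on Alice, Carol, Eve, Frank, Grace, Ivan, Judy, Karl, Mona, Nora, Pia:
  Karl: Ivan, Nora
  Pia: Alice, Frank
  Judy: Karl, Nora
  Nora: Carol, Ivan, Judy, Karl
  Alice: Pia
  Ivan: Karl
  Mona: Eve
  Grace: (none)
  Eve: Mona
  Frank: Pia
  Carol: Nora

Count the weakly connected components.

4

From Alice: component {Alice, Frank, Pia}.
From Carol: component {Carol, Ivan, Judy, Karl, Nora}.
From Eve: component {Eve, Mona}.
From Grace: component {Grace}.
That's 4 components.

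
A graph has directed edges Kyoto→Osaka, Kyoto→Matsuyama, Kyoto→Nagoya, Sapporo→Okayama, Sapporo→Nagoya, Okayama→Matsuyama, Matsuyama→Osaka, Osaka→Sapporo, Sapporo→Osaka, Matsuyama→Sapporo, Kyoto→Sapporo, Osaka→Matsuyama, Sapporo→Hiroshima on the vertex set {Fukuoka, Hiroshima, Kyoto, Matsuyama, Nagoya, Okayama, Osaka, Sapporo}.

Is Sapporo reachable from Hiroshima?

Hiroshima has no outgoing edges, so nothing is reachable from it.

No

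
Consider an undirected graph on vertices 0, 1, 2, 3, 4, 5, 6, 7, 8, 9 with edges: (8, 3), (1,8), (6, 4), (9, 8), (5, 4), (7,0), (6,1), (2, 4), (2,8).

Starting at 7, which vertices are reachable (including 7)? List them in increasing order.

0, 7

Start at 7.
Its neighbours: 0.
Nothing further is reachable.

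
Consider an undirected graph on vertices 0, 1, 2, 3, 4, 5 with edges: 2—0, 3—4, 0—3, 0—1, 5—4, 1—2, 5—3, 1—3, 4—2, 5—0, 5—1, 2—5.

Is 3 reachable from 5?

Explore from 5.
Distance 1: reach 0, 1, 2, 3, 4.
Found 3.

Yes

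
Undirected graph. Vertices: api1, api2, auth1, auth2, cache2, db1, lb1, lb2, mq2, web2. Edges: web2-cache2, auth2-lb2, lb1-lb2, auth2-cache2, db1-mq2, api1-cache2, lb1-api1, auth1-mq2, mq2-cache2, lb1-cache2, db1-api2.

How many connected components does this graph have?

From api1: component {api1, api2, auth1, auth2, cache2, db1, lb1, lb2, mq2, web2}.
That's 1 component.

1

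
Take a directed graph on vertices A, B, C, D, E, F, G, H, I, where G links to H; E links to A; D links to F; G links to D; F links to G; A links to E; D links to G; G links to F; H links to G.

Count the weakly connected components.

5

From A: component {A, E}.
From B: component {B}.
From C: component {C}.
From D: component {D, F, G, H}.
From I: component {I}.
That's 5 components.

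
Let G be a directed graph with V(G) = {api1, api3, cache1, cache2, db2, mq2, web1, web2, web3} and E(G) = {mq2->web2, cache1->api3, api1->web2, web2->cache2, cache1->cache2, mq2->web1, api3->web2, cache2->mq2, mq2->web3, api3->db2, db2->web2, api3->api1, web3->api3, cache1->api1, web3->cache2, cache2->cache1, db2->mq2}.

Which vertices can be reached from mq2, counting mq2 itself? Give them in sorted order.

Start at mq2.
Its neighbours: web1, web2, web3.
Then their neighbours: api3, cache2.
Then next layer: api1, cache1, db2.
Every vertex is now reached.

api1, api3, cache1, cache2, db2, mq2, web1, web2, web3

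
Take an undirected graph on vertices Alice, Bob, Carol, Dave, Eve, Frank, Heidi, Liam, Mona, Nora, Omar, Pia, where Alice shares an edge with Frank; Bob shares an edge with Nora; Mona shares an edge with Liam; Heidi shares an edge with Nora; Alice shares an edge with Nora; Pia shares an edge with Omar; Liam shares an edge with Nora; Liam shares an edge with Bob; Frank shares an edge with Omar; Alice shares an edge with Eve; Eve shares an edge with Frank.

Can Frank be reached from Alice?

Explore from Alice.
Distance 1: reach Eve, Frank, Nora.
Found Frank.

Yes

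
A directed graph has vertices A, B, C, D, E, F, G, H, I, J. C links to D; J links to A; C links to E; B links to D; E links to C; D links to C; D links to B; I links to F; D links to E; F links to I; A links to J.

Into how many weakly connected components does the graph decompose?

5

From A: component {A, J}.
From B: component {B, C, D, E}.
From F: component {F, I}.
From G: component {G}.
From H: component {H}.
That's 5 components.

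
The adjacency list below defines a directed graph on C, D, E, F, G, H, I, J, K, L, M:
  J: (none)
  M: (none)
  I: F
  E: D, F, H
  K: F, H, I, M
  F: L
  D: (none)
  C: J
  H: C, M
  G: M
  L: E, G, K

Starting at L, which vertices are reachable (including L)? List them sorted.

C, D, E, F, G, H, I, J, K, L, M

Start at L.
Its neighbours: E, G, K.
Then their neighbours: D, F, H, I, M.
Then next layer: C.
Then next layer: J.
Every vertex is now reached.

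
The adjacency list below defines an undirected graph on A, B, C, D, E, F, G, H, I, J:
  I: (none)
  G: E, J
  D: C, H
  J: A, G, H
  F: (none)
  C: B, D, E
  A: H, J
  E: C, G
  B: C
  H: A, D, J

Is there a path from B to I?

No

Explore from B.
Distance 1: reach C.
Distance 2: reach D, E.
Distance 3: reach G, H.
Distance 4: reach A, J.
The search is exhausted without reaching I; it lies in a different component.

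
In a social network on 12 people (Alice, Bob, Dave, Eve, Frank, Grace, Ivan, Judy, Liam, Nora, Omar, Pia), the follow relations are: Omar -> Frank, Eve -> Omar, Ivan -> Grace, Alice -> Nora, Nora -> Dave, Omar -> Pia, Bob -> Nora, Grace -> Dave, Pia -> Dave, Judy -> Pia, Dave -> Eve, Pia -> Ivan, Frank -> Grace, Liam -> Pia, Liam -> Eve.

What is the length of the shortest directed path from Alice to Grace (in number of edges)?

6

Distance 0: Alice.
Distance 1: Nora.
Distance 2: Dave.
Distance 3: Eve.
Distance 4: Omar.
Distance 5: Frank, Pia.
Distance 6: Grace, Ivan — contains Grace.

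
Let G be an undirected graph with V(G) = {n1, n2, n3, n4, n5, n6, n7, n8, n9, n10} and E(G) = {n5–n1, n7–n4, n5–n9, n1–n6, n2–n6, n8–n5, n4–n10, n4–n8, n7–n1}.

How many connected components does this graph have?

From n1: component {n1, n2, n4, n5, n6, n7, n8, n9, n10}.
From n3: component {n3}.
That's 2 components.

2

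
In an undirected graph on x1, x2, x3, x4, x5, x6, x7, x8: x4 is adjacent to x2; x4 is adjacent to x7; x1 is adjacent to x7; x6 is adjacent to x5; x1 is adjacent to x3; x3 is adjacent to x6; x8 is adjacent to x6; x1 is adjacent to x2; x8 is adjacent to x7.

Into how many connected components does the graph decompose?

From x1: component {x1, x2, x3, x4, x5, x6, x7, x8}.
That's 1 component.

1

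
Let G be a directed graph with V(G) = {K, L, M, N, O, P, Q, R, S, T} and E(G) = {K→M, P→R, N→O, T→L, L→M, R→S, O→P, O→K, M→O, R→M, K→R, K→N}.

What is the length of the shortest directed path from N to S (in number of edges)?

4

Distance 0: N.
Distance 1: O.
Distance 2: K, P.
Distance 3: M, R.
Distance 4: S — contains S.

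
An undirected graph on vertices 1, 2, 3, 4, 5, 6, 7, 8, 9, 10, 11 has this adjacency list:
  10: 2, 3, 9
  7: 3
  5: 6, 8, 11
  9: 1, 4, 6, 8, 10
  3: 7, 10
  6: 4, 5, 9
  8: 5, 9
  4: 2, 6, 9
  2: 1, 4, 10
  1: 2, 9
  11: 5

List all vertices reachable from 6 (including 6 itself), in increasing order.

Start at 6.
Its neighbours: 4, 5, 9.
Then their neighbours: 1, 2, 8, 10, 11.
Then next layer: 3.
Then next layer: 7.
Every vertex is now reached.

1, 2, 3, 4, 5, 6, 7, 8, 9, 10, 11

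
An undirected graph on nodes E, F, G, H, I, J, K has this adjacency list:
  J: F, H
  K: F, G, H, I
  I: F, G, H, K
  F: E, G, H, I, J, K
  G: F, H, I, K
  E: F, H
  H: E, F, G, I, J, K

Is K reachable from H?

Explore from H.
Distance 1: reach E, F, G, I, J, K.
Found K.

Yes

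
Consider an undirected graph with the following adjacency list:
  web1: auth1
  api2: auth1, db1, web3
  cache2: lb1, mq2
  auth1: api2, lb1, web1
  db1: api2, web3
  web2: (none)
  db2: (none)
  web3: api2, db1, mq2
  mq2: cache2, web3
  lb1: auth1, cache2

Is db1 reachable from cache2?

Yes

Explore from cache2.
Distance 1: reach lb1, mq2.
Distance 2: reach auth1, web3.
Distance 3: reach api2, db1, web1.
Found db1.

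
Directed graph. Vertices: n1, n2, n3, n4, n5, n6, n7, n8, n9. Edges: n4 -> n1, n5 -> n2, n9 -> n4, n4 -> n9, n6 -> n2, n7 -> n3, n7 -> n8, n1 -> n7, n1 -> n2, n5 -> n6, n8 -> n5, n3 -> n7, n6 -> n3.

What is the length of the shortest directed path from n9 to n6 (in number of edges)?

Distance 0: n9.
Distance 1: n4.
Distance 2: n1.
Distance 3: n2, n7.
Distance 4: n3, n8.
Distance 5: n5.
Distance 6: n6 — contains n6.

6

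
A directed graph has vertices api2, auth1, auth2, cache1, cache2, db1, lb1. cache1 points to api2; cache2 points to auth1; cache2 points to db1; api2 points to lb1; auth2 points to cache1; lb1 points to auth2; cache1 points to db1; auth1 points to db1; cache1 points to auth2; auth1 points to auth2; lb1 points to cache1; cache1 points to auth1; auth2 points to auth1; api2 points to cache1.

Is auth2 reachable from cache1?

Explore from cache1.
Distance 1: reach api2, auth1, auth2, db1.
Found auth2.

Yes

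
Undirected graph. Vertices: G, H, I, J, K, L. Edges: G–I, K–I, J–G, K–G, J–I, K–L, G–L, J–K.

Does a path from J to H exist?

No

Explore from J.
Distance 1: reach G, I, K.
Distance 2: reach L.
The search is exhausted without reaching H; it lies in a different component.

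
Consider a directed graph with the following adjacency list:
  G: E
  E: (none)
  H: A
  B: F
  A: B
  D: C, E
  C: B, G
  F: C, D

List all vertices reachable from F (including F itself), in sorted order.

B, C, D, E, F, G

Start at F.
Its neighbours: C, D.
Then their neighbours: B, E, G.
Nothing further is reachable.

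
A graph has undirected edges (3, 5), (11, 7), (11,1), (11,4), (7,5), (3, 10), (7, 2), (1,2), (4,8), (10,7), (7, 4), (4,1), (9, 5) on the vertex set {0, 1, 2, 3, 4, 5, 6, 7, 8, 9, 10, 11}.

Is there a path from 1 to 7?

Yes

Explore from 1.
Distance 1: reach 2, 4, 11.
Distance 2: reach 7, 8.
Found 7.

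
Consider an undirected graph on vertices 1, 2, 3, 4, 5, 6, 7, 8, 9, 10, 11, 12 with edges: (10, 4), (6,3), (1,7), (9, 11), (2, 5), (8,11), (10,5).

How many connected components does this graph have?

From 1: component {1, 7}.
From 2: component {2, 4, 5, 10}.
From 3: component {3, 6}.
From 8: component {8, 9, 11}.
From 12: component {12}.
That's 5 components.

5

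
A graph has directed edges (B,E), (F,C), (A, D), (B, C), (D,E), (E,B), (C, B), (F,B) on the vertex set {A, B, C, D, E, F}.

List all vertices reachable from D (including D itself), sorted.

Start at D.
Its neighbours: E.
Then their neighbours: B.
Then next layer: C.
Nothing further is reachable.

B, C, D, E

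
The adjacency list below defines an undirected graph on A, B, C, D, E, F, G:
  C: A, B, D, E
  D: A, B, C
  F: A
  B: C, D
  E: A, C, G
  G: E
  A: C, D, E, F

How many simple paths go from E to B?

E–A–C–B
E–A–C–D–B
E–A–D–B
E–A–D–C–B
E–C–A–D–B
E–C–B
E–C–D–B

7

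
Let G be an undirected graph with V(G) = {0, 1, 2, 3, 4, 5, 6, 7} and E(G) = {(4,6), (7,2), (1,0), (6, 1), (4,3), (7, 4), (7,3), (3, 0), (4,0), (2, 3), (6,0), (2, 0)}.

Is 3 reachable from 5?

No

5 has no edges, so nothing is reachable from it.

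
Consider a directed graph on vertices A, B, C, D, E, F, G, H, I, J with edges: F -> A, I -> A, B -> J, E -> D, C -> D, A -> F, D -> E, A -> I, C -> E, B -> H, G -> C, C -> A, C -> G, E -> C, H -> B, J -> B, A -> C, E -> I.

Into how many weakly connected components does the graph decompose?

2

From A: component {A, C, D, E, F, G, I}.
From B: component {B, H, J}.
That's 2 components.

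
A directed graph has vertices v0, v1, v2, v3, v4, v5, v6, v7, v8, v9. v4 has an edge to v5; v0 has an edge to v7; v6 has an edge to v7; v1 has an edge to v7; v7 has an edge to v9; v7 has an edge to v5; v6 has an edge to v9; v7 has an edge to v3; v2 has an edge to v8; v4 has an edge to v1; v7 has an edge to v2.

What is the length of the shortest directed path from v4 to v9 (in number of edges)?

3

Distance 0: v4.
Distance 1: v1, v5.
Distance 2: v7.
Distance 3: v2, v3, v9 — contains v9.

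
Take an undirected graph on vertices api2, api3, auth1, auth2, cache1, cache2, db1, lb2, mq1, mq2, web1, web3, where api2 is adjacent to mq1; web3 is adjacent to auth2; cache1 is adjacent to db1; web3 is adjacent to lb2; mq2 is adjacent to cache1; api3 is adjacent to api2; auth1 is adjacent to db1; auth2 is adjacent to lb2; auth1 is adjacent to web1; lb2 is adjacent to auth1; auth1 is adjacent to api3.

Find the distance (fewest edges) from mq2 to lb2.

4

Distance 0: mq2.
Distance 1: cache1.
Distance 2: db1.
Distance 3: auth1.
Distance 4: api3, lb2, web1 — contains lb2.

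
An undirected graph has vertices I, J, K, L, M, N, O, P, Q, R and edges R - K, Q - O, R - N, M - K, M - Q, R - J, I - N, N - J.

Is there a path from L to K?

L has no edges, so nothing is reachable from it.

No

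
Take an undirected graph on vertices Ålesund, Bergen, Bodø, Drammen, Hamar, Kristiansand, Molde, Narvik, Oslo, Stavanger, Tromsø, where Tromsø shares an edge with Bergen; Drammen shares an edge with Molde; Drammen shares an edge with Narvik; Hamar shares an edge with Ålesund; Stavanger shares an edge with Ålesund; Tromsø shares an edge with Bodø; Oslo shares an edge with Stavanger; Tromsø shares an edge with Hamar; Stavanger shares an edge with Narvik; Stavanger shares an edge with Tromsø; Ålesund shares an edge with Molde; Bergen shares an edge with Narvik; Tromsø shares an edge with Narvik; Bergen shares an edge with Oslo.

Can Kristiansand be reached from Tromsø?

No

Explore from Tromsø.
Distance 1: reach Bergen, Bodø, Hamar, Narvik, Stavanger.
Distance 2: reach Ålesund, Drammen, Oslo.
Distance 3: reach Molde.
The search is exhausted without reaching Kristiansand; it lies in a different component.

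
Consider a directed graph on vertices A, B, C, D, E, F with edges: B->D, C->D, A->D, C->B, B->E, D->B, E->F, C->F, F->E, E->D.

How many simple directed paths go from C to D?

C→B→D
C→B→E→D
C→D
C→F→E→D

4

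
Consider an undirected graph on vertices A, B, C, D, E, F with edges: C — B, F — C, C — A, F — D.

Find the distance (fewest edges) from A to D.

3

Distance 0: A.
Distance 1: C.
Distance 2: B, F.
Distance 3: D — contains D.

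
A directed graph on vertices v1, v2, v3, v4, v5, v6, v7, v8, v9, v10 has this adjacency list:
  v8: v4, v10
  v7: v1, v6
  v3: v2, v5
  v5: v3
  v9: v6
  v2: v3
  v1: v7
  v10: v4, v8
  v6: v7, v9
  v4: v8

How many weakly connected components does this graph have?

From v1: component {v1, v6, v7, v9}.
From v2: component {v2, v3, v5}.
From v4: component {v4, v8, v10}.
That's 3 components.

3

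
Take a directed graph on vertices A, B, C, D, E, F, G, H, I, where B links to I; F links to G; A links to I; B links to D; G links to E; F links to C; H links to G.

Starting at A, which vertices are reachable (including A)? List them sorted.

Start at A.
Its neighbours: I.
Nothing further is reachable.

A, I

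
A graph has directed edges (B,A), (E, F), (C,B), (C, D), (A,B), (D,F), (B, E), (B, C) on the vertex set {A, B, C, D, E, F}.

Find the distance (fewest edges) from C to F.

Distance 0: C.
Distance 1: B, D.
Distance 2: A, E, F — contains F.

2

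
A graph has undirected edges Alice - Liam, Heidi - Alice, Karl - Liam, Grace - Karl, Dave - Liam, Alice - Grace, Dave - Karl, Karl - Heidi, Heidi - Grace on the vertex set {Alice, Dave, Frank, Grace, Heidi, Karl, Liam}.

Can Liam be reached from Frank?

No

Frank has no edges, so nothing is reachable from it.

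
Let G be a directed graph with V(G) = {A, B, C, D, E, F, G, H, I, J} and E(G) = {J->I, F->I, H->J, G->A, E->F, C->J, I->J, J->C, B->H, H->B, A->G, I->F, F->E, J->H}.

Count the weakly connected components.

3

From A: component {A, G}.
From B: component {B, C, E, F, H, I, J}.
From D: component {D}.
That's 3 components.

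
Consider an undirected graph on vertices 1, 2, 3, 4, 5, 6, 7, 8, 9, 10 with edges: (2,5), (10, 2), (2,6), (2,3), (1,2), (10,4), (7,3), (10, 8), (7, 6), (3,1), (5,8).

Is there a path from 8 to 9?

Explore from 8.
Distance 1: reach 5, 10.
Distance 2: reach 2, 4.
Distance 3: reach 1, 3, 6.
Distance 4: reach 7.
The search is exhausted without reaching 9; it lies in a different component.

No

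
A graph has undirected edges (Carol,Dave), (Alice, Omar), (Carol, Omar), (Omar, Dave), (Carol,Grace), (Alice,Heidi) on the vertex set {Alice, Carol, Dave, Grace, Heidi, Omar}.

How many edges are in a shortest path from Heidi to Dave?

Distance 0: Heidi.
Distance 1: Alice.
Distance 2: Omar.
Distance 3: Carol, Dave — contains Dave.

3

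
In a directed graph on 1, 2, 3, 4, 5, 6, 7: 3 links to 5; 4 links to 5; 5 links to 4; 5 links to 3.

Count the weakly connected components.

From 1: component {1}.
From 2: component {2}.
From 3: component {3, 4, 5}.
From 6: component {6}.
From 7: component {7}.
That's 5 components.

5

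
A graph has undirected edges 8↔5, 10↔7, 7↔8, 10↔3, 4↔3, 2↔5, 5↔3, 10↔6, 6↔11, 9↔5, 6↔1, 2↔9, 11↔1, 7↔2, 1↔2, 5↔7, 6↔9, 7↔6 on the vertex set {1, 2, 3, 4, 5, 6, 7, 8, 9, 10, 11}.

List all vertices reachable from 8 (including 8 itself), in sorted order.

Start at 8.
Its neighbours: 5, 7.
Then their neighbours: 2, 3, 6, 9, 10.
Then next layer: 1, 4, 11.
Every vertex is now reached.

1, 2, 3, 4, 5, 6, 7, 8, 9, 10, 11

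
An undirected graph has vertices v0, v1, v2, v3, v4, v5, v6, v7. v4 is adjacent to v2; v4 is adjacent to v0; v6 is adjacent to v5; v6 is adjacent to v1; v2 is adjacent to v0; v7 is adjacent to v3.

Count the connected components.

3

From v0: component {v0, v2, v4}.
From v1: component {v1, v5, v6}.
From v3: component {v3, v7}.
That's 3 components.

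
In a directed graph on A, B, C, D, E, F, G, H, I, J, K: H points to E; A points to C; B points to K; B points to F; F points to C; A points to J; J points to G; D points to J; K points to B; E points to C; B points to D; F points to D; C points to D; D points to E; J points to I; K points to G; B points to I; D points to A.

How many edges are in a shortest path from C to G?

Distance 0: C.
Distance 1: D.
Distance 2: A, E, J.
Distance 3: G, I — contains G.

3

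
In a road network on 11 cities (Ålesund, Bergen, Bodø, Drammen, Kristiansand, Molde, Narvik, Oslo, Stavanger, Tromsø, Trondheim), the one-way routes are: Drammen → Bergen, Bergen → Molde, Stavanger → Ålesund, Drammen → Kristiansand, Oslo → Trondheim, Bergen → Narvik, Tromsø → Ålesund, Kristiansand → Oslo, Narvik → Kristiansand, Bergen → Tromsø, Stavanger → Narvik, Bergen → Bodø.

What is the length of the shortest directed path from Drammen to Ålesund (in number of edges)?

3

Distance 0: Drammen.
Distance 1: Bergen, Kristiansand.
Distance 2: Bodø, Molde, Narvik, Oslo, Tromsø.
Distance 3: Ålesund, Trondheim — contains Ålesund.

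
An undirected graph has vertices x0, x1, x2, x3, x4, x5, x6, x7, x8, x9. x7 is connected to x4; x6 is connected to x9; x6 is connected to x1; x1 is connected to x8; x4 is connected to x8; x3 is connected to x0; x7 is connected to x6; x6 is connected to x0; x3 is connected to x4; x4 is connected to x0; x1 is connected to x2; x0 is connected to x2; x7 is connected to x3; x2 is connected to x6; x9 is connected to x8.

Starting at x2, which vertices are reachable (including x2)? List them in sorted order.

Start at x2.
Its neighbours: x0, x1, x6.
Then their neighbours: x3, x4, x7, x8, x9.
Nothing further is reachable.

x0, x1, x2, x3, x4, x6, x7, x8, x9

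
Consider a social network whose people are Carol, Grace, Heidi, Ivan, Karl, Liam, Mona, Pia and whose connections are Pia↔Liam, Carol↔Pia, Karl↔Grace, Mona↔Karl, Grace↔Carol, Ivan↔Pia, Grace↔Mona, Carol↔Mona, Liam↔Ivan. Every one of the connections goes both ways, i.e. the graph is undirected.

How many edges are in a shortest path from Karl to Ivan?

Distance 0: Karl.
Distance 1: Grace, Mona.
Distance 2: Carol.
Distance 3: Pia.
Distance 4: Ivan, Liam — contains Ivan.

4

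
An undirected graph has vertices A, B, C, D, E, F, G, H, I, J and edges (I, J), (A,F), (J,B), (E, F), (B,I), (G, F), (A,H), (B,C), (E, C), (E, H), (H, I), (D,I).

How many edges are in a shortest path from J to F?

Distance 0: J.
Distance 1: B, I.
Distance 2: C, D, H.
Distance 3: A, E.
Distance 4: F — contains F.

4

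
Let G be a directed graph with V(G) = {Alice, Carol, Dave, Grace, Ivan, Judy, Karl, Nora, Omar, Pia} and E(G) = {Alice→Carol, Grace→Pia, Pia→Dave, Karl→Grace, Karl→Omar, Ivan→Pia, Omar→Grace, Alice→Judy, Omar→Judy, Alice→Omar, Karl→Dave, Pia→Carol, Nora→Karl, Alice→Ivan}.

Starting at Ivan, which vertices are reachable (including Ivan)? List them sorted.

Carol, Dave, Ivan, Pia

Start at Ivan.
Its neighbours: Pia.
Then their neighbours: Carol, Dave.
Nothing further is reachable.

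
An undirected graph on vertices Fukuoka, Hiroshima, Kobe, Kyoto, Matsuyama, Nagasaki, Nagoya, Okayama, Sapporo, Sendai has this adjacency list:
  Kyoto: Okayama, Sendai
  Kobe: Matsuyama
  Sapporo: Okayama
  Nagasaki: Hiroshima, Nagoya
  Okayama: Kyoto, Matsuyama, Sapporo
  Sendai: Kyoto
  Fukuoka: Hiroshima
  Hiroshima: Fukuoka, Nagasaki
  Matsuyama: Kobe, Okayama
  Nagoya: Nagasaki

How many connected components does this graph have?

From Fukuoka: component {Fukuoka, Hiroshima, Nagasaki, Nagoya}.
From Kobe: component {Kobe, Kyoto, Matsuyama, Okayama, Sapporo, Sendai}.
That's 2 components.

2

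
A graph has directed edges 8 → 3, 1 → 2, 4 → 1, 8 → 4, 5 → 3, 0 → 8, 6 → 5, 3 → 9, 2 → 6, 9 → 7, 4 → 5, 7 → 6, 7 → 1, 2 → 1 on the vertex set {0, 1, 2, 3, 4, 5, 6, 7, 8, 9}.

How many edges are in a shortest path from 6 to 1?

Distance 0: 6.
Distance 1: 5.
Distance 2: 3.
Distance 3: 9.
Distance 4: 7.
Distance 5: 1 — contains 1.

5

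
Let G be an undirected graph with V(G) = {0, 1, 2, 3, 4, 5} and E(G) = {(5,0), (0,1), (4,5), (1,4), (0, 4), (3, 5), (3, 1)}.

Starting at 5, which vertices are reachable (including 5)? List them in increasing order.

Start at 5.
Its neighbours: 0, 3, 4.
Then their neighbours: 1.
Nothing further is reachable.

0, 1, 3, 4, 5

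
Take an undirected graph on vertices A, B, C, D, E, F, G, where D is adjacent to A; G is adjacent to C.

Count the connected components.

From A: component {A, D}.
From B: component {B}.
From C: component {C, G}.
From E: component {E}.
From F: component {F}.
That's 5 components.

5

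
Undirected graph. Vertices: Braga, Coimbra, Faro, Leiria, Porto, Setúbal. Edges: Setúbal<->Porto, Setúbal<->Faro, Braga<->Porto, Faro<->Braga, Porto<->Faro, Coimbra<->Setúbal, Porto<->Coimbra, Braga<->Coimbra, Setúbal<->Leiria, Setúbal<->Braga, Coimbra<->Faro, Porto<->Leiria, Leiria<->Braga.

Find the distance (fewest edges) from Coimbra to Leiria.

Distance 0: Coimbra.
Distance 1: Braga, Faro, Porto, Setúbal.
Distance 2: Leiria — contains Leiria.

2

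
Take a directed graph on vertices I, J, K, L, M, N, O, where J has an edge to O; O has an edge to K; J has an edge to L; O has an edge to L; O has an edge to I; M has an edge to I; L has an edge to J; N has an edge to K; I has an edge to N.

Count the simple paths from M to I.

1

M→I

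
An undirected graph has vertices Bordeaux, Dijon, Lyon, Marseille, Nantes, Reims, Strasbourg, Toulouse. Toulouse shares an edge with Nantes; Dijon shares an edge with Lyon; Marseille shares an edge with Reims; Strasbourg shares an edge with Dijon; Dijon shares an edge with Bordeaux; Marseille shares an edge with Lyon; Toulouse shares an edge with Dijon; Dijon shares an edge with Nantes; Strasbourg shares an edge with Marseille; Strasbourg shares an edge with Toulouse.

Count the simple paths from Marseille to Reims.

Marseille–Reims

1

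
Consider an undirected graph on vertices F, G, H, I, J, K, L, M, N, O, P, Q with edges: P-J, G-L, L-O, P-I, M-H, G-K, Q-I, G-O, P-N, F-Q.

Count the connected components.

3

From F: component {F, I, J, N, P, Q}.
From G: component {G, K, L, O}.
From H: component {H, M}.
That's 3 components.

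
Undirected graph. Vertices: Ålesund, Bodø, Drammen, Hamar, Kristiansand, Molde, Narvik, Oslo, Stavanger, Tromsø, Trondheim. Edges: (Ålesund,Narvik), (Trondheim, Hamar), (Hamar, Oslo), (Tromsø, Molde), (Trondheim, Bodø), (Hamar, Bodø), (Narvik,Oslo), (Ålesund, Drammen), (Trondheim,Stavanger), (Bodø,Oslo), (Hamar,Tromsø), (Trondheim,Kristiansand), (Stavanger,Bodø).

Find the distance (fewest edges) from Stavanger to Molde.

Distance 0: Stavanger.
Distance 1: Bodø, Trondheim.
Distance 2: Hamar, Kristiansand, Oslo.
Distance 3: Narvik, Tromsø.
Distance 4: Ålesund, Molde — contains Molde.

4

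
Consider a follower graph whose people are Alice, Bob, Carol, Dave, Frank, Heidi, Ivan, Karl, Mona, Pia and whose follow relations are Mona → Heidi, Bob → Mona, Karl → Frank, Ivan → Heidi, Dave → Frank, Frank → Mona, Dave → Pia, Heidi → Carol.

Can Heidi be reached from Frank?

Yes

Explore from Frank.
Distance 1: reach Mona.
Distance 2: reach Heidi.
Found Heidi.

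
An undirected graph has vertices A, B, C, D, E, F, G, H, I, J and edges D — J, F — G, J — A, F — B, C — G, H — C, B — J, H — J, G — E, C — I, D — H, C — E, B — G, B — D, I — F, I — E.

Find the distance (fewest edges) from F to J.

Distance 0: F.
Distance 1: B, G, I.
Distance 2: C, D, E, J — contains J.

2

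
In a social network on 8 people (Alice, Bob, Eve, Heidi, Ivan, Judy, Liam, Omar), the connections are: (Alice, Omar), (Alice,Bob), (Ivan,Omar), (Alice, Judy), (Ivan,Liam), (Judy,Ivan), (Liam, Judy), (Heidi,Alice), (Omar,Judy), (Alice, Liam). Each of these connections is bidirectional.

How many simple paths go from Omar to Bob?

Omar–Alice–Bob
Omar–Ivan–Judy–Alice–Bob
Omar–Ivan–Judy–Liam–Alice–Bob
Omar–Ivan–Liam–Alice–Bob
Omar–Ivan–Liam–Judy–Alice–Bob
Omar–Judy–Alice–Bob
Omar–Judy–Ivan–Liam–Alice–Bob
Omar–Judy–Liam–Alice–Bob

8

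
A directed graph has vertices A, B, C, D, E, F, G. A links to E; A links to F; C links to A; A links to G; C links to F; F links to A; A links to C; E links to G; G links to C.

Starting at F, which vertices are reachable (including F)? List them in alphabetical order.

Start at F.
Its neighbours: A.
Then their neighbours: C, E, G.
Nothing further is reachable.

A, C, E, F, G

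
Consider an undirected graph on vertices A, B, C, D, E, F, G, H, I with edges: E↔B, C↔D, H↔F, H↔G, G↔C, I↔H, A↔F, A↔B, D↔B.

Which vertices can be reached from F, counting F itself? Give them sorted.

A, B, C, D, E, F, G, H, I

Start at F.
Its neighbours: A, H.
Then their neighbours: B, G, I.
Then next layer: C, D, E.
Every vertex is now reached.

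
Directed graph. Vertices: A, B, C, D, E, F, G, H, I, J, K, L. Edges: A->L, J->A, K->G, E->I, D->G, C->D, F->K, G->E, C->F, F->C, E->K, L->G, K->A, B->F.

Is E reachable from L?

Yes

Explore from L.
Distance 1: reach G.
Distance 2: reach E.
Found E.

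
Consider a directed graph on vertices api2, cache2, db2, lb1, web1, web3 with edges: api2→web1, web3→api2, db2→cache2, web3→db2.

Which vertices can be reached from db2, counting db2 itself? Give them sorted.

Start at db2.
Its neighbours: cache2.
Nothing further is reachable.

cache2, db2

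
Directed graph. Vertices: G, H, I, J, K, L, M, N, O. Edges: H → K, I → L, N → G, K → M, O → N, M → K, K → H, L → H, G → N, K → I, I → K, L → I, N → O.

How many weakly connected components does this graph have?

3

From G: component {G, N, O}.
From H: component {H, I, K, L, M}.
From J: component {J}.
That's 3 components.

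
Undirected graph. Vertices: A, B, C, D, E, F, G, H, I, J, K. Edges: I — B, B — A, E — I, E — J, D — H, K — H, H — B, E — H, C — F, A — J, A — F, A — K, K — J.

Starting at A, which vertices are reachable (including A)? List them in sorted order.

A, B, C, D, E, F, H, I, J, K

Start at A.
Its neighbours: B, F, J, K.
Then their neighbours: C, E, H, I.
Then next layer: D.
Nothing further is reachable.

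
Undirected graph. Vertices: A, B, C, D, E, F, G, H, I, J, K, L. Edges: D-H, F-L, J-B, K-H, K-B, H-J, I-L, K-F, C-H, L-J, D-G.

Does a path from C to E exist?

No

Explore from C.
Distance 1: reach H.
Distance 2: reach D, J, K.
Distance 3: reach B, F, G, L.
Distance 4: reach I.
The search is exhausted without reaching E; it lies in a different component.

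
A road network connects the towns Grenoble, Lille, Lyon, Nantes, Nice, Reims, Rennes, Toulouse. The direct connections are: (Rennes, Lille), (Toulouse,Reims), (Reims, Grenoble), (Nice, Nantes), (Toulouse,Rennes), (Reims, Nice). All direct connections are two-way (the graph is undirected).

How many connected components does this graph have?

2

From Grenoble: component {Grenoble, Lille, Nantes, Nice, Reims, Rennes, Toulouse}.
From Lyon: component {Lyon}.
That's 2 components.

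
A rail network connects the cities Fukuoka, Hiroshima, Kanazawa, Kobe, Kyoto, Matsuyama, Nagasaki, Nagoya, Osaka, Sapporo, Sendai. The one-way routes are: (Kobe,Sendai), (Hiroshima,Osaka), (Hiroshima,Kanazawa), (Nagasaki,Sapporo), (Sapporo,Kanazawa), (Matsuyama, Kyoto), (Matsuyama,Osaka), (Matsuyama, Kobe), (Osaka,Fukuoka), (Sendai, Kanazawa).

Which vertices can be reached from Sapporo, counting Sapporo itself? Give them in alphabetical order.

Start at Sapporo.
Its neighbours: Kanazawa.
Nothing further is reachable.

Kanazawa, Sapporo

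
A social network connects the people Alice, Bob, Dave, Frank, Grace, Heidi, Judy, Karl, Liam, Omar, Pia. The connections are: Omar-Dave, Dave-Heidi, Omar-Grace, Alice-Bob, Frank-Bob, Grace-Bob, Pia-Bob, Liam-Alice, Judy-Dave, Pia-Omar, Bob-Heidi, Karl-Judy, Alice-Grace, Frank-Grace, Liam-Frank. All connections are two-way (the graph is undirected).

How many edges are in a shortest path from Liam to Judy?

5

Distance 0: Liam.
Distance 1: Alice, Frank.
Distance 2: Bob, Grace.
Distance 3: Heidi, Omar, Pia.
Distance 4: Dave.
Distance 5: Judy — contains Judy.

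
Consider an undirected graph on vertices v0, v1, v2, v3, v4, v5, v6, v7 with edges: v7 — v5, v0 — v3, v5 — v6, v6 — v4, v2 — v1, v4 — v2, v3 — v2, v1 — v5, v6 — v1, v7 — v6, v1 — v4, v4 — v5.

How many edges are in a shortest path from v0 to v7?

Distance 0: v0.
Distance 1: v3.
Distance 2: v2.
Distance 3: v1, v4.
Distance 4: v5, v6.
Distance 5: v7 — contains v7.

5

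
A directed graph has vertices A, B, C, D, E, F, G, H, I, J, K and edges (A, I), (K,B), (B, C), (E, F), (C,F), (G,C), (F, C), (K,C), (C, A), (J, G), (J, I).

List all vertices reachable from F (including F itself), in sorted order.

A, C, F, I

Start at F.
Its neighbours: C.
Then their neighbours: A.
Then next layer: I.
Nothing further is reachable.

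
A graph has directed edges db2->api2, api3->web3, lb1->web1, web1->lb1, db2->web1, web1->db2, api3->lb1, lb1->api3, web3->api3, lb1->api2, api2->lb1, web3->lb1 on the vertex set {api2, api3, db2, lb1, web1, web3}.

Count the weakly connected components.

1

From api2: component {api2, api3, db2, lb1, web1, web3}.
That's 1 component.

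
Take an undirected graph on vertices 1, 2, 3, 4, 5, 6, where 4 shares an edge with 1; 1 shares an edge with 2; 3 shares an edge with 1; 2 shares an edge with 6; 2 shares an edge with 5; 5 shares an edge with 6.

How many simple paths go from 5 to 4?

5–2–1–4
5–6–2–1–4

2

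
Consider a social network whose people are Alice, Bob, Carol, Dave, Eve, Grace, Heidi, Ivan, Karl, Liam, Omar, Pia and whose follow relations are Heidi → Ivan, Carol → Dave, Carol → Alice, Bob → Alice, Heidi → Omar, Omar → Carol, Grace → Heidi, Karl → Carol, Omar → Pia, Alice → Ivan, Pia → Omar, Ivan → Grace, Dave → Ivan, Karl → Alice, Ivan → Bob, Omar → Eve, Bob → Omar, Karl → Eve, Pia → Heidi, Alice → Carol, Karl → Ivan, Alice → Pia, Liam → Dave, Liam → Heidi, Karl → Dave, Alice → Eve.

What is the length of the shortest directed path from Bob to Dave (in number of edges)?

Distance 0: Bob.
Distance 1: Alice, Omar.
Distance 2: Carol, Eve, Ivan, Pia.
Distance 3: Dave, Grace, Heidi — contains Dave.

3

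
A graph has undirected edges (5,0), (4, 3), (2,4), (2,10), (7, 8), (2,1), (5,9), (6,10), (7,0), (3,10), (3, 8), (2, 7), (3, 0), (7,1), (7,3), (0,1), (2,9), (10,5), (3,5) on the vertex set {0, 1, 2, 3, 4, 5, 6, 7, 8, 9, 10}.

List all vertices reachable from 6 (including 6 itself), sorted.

0, 1, 2, 3, 4, 5, 6, 7, 8, 9, 10

Start at 6.
Its neighbours: 10.
Then their neighbours: 2, 3, 5.
Then next layer: 0, 1, 4, 7, 8, 9.
Every vertex is now reached.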